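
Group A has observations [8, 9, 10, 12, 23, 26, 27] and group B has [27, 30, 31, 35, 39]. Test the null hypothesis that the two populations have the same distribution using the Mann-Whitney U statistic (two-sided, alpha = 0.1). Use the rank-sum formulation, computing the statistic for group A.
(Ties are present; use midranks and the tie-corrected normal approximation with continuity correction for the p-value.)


Step 1: Combine and sort all 12 observations; assign midranks.
sorted (value, group): (8,X), (9,X), (10,X), (12,X), (23,X), (26,X), (27,X), (27,Y), (30,Y), (31,Y), (35,Y), (39,Y)
ranks: 8->1, 9->2, 10->3, 12->4, 23->5, 26->6, 27->7.5, 27->7.5, 30->9, 31->10, 35->11, 39->12
Step 2: Rank sum for X: R1 = 1 + 2 + 3 + 4 + 5 + 6 + 7.5 = 28.5.
Step 3: U_X = R1 - n1(n1+1)/2 = 28.5 - 7*8/2 = 28.5 - 28 = 0.5.
       U_Y = n1*n2 - U_X = 35 - 0.5 = 34.5.
Step 4: Ties are present, so use the tie-corrected normal approximation (with continuity correction) for the p-value.
Step 5: p-value = 0.007268; compare to alpha = 0.1. reject H0.

U_X = 0.5, p = 0.007268, reject H0 at alpha = 0.1.


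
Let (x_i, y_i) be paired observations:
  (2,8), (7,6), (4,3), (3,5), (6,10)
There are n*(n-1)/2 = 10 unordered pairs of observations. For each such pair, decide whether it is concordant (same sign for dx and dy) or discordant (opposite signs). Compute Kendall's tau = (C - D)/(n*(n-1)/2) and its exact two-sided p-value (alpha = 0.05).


Step 1: Enumerate the 10 unordered pairs (i,j) with i<j and classify each by sign(x_j-x_i) * sign(y_j-y_i).
  (1,2):dx=+5,dy=-2->D; (1,3):dx=+2,dy=-5->D; (1,4):dx=+1,dy=-3->D; (1,5):dx=+4,dy=+2->C
  (2,3):dx=-3,dy=-3->C; (2,4):dx=-4,dy=-1->C; (2,5):dx=-1,dy=+4->D; (3,4):dx=-1,dy=+2->D
  (3,5):dx=+2,dy=+7->C; (4,5):dx=+3,dy=+5->C
Step 2: C = 5, D = 5, total pairs = 10.
Step 3: tau = (C - D)/(n(n-1)/2) = (5 - 5)/10 = 0.000000.
Step 4: Exact two-sided p-value (enumerate n! = 120 permutations of y under H0): p = 1.000000.
Step 5: alpha = 0.05. fail to reject H0.

tau_b = 0.0000 (C=5, D=5), p = 1.000000, fail to reject H0.


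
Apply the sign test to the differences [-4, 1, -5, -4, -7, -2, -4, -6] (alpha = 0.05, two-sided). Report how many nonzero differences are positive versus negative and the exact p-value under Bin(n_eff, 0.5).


Step 1: Discard zero differences. Original n = 8; n_eff = number of nonzero differences = 8.
Nonzero differences (with sign): -4, +1, -5, -4, -7, -2, -4, -6
Step 2: Count signs: positive = 1, negative = 7.
Step 3: Under H0: P(positive) = 0.5, so the number of positives S ~ Bin(8, 0.5).
Step 4: Two-sided exact p-value = sum of Bin(8,0.5) probabilities at or below the observed probability = 0.070312.
Step 5: alpha = 0.05. fail to reject H0.

n_eff = 8, pos = 1, neg = 7, p = 0.070312, fail to reject H0.


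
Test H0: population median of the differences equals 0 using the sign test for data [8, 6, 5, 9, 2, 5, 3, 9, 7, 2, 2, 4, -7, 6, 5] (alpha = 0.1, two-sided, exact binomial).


Step 1: Discard zero differences. Original n = 15; n_eff = number of nonzero differences = 15.
Nonzero differences (with sign): +8, +6, +5, +9, +2, +5, +3, +9, +7, +2, +2, +4, -7, +6, +5
Step 2: Count signs: positive = 14, negative = 1.
Step 3: Under H0: P(positive) = 0.5, so the number of positives S ~ Bin(15, 0.5).
Step 4: Two-sided exact p-value = sum of Bin(15,0.5) probabilities at or below the observed probability = 0.000977.
Step 5: alpha = 0.1. reject H0.

n_eff = 15, pos = 14, neg = 1, p = 0.000977, reject H0.


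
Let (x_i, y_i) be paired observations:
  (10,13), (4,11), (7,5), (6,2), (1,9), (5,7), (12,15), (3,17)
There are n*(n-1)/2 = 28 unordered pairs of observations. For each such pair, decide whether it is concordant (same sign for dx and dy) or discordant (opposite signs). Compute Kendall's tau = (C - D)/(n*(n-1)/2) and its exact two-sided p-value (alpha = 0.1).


Step 1: Enumerate the 28 unordered pairs (i,j) with i<j and classify each by sign(x_j-x_i) * sign(y_j-y_i).
  (1,2):dx=-6,dy=-2->C; (1,3):dx=-3,dy=-8->C; (1,4):dx=-4,dy=-11->C; (1,5):dx=-9,dy=-4->C
  (1,6):dx=-5,dy=-6->C; (1,7):dx=+2,dy=+2->C; (1,8):dx=-7,dy=+4->D; (2,3):dx=+3,dy=-6->D
  (2,4):dx=+2,dy=-9->D; (2,5):dx=-3,dy=-2->C; (2,6):dx=+1,dy=-4->D; (2,7):dx=+8,dy=+4->C
  (2,8):dx=-1,dy=+6->D; (3,4):dx=-1,dy=-3->C; (3,5):dx=-6,dy=+4->D; (3,6):dx=-2,dy=+2->D
  (3,7):dx=+5,dy=+10->C; (3,8):dx=-4,dy=+12->D; (4,5):dx=-5,dy=+7->D; (4,6):dx=-1,dy=+5->D
  (4,7):dx=+6,dy=+13->C; (4,8):dx=-3,dy=+15->D; (5,6):dx=+4,dy=-2->D; (5,7):dx=+11,dy=+6->C
  (5,8):dx=+2,dy=+8->C; (6,7):dx=+7,dy=+8->C; (6,8):dx=-2,dy=+10->D; (7,8):dx=-9,dy=+2->D
Step 2: C = 14, D = 14, total pairs = 28.
Step 3: tau = (C - D)/(n(n-1)/2) = (14 - 14)/28 = 0.000000.
Step 4: Exact two-sided p-value (enumerate n! = 40320 permutations of y under H0): p = 1.000000.
Step 5: alpha = 0.1. fail to reject H0.

tau_b = 0.0000 (C=14, D=14), p = 1.000000, fail to reject H0.


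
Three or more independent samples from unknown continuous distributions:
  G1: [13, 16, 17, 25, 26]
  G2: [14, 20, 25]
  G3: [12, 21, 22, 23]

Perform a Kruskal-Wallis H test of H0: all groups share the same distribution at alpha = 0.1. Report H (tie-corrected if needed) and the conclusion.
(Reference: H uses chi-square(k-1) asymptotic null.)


Step 1: Combine all N = 12 observations and assign midranks.
sorted (value, group, rank): (12,G3,1), (13,G1,2), (14,G2,3), (16,G1,4), (17,G1,5), (20,G2,6), (21,G3,7), (22,G3,8), (23,G3,9), (25,G1,10.5), (25,G2,10.5), (26,G1,12)
Step 2: Sum ranks within each group.
R_1 = 33.5 (n_1 = 5)
R_2 = 19.5 (n_2 = 3)
R_3 = 25 (n_3 = 4)
Step 3: H = 12/(N(N+1)) * sum(R_i^2/n_i) - 3(N+1)
     = 12/(12*13) * (33.5^2/5 + 19.5^2/3 + 25^2/4) - 3*13
     = 0.076923 * 507.45 - 39
     = 0.034615.
Step 4: Ties present; correction factor C = 1 - 6/(12^3 - 12) = 0.996503. Corrected H = 0.034615 / 0.996503 = 0.034737.
Step 5: Under H0, H ~ chi^2(2); p-value = 0.982782.
Step 6: alpha = 0.1. fail to reject H0.

H = 0.0347, df = 2, p = 0.982782, fail to reject H0.


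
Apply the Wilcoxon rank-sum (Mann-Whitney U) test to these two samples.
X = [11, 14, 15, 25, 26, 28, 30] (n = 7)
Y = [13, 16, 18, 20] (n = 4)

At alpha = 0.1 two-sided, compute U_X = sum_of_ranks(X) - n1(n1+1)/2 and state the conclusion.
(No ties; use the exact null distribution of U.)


Step 1: Combine and sort all 11 observations; assign midranks.
sorted (value, group): (11,X), (13,Y), (14,X), (15,X), (16,Y), (18,Y), (20,Y), (25,X), (26,X), (28,X), (30,X)
ranks: 11->1, 13->2, 14->3, 15->4, 16->5, 18->6, 20->7, 25->8, 26->9, 28->10, 30->11
Step 2: Rank sum for X: R1 = 1 + 3 + 4 + 8 + 9 + 10 + 11 = 46.
Step 3: U_X = R1 - n1(n1+1)/2 = 46 - 7*8/2 = 46 - 28 = 18.
       U_Y = n1*n2 - U_X = 28 - 18 = 10.
Step 4: No ties, so the exact null distribution of U (based on enumerating the C(11,7) = 330 equally likely rank assignments) gives the two-sided p-value.
Step 5: p-value = 0.527273; compare to alpha = 0.1. fail to reject H0.

U_X = 18, p = 0.527273, fail to reject H0 at alpha = 0.1.


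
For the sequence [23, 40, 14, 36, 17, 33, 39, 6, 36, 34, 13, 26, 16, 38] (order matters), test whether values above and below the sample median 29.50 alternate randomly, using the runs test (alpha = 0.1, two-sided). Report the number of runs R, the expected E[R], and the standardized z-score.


Step 1: Compute median = 29.50; label A = above, B = below.
Labels in order: BABABAABAABBBA  (n_A = 7, n_B = 7)
Step 2: Count runs R = 10.
Step 3: Under H0 (random ordering), E[R] = 2*n_A*n_B/(n_A+n_B) + 1 = 2*7*7/14 + 1 = 8.0000.
        Var[R] = 2*n_A*n_B*(2*n_A*n_B - n_A - n_B) / ((n_A+n_B)^2 * (n_A+n_B-1)) = 8232/2548 = 3.2308.
        SD[R] = 1.7974.
Step 4: Continuity-corrected z = (R - 0.5 - E[R]) / SD[R] = (10 - 0.5 - 8.0000) / 1.7974 = 0.8345.
Step 5: Two-sided p-value via normal approximation = 2*(1 - Phi(|z|)) = 0.403986.
Step 6: alpha = 0.1. fail to reject H0.

R = 10, z = 0.8345, p = 0.403986, fail to reject H0.


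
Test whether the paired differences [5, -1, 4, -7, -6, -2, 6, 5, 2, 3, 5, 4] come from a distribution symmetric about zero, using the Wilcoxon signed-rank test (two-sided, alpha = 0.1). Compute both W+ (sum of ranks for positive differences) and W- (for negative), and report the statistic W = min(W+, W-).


Step 1: Drop any zero differences (none here) and take |d_i|.
|d| = [5, 1, 4, 7, 6, 2, 6, 5, 2, 3, 5, 4]
Step 2: Midrank |d_i| (ties get averaged ranks).
ranks: |5|->8, |1|->1, |4|->5.5, |7|->12, |6|->10.5, |2|->2.5, |6|->10.5, |5|->8, |2|->2.5, |3|->4, |5|->8, |4|->5.5
Step 3: Attach original signs; sum ranks with positive sign and with negative sign.
W+ = 8 + 5.5 + 10.5 + 8 + 2.5 + 4 + 8 + 5.5 = 52
W- = 1 + 12 + 10.5 + 2.5 = 26
(Check: W+ + W- = 78 should equal n(n+1)/2 = 78.)
Step 4: Test statistic W = min(W+, W-) = 26.
Step 5: Ties in |d|, so use the tie-corrected normal approximation.
        E[W] = n(n+1)/4 = 12*13/4 = 39.
        Tie groups: |d|=2 (t=2), |d|=4 (t=2), |d|=5 (t=3), |d|=6 (t=2); sum(t^3 - t) = 42.
        Var[W] = n(n+1)(2n+1)/24 - sum(t^3-t)/48 = 3900/24 - 42/48 = 161.625.
        z = (W - E[W]) / sqrt(Var[W]) = (26 - 39) / 12.7132 = -1.0226.
        Two-sided p = 2*Phi(z) = 0.306516.
Step 6: alpha = 0.1. fail to reject H0.

W+ = 52, W- = 26, W = min = 26, p = 0.306516, fail to reject H0.


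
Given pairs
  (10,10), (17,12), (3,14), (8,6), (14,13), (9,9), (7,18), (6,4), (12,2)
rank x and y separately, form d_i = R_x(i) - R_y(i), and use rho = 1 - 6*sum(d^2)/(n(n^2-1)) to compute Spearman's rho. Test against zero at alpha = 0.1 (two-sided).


Step 1: Rank x and y separately (midranks; no ties here).
rank(x): 10->6, 17->9, 3->1, 8->4, 14->8, 9->5, 7->3, 6->2, 12->7
rank(y): 10->5, 12->6, 14->8, 6->3, 13->7, 9->4, 18->9, 4->2, 2->1
Step 2: d_i = R_x(i) - R_y(i); compute d_i^2.
  (6-5)^2=1, (9-6)^2=9, (1-8)^2=49, (4-3)^2=1, (8-7)^2=1, (5-4)^2=1, (3-9)^2=36, (2-2)^2=0, (7-1)^2=36
sum(d^2) = 134.
Step 3: rho = 1 - 6*134 / (9*(9^2 - 1)) = 1 - 804/720 = -0.116667.
Step 4: Under H0, t = rho * sqrt((n-2)/(1-rho^2)) = -0.3108 ~ t(7).
Step 5: Two-sided p-value from the t-distribution with 7 df = 0.765008.
Step 6: alpha = 0.1. fail to reject H0.

rho = -0.1167, p = 0.765008, fail to reject H0 at alpha = 0.1.


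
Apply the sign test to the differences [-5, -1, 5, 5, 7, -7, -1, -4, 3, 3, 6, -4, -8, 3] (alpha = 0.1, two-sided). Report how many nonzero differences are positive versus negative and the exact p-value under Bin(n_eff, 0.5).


Step 1: Discard zero differences. Original n = 14; n_eff = number of nonzero differences = 14.
Nonzero differences (with sign): -5, -1, +5, +5, +7, -7, -1, -4, +3, +3, +6, -4, -8, +3
Step 2: Count signs: positive = 7, negative = 7.
Step 3: Under H0: P(positive) = 0.5, so the number of positives S ~ Bin(14, 0.5).
Step 4: Two-sided exact p-value = sum of Bin(14,0.5) probabilities at or below the observed probability = 1.000000.
Step 5: alpha = 0.1. fail to reject H0.

n_eff = 14, pos = 7, neg = 7, p = 1.000000, fail to reject H0.


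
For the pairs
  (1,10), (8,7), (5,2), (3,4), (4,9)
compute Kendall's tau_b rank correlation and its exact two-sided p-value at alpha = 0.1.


Step 1: Enumerate the 10 unordered pairs (i,j) with i<j and classify each by sign(x_j-x_i) * sign(y_j-y_i).
  (1,2):dx=+7,dy=-3->D; (1,3):dx=+4,dy=-8->D; (1,4):dx=+2,dy=-6->D; (1,5):dx=+3,dy=-1->D
  (2,3):dx=-3,dy=-5->C; (2,4):dx=-5,dy=-3->C; (2,5):dx=-4,dy=+2->D; (3,4):dx=-2,dy=+2->D
  (3,5):dx=-1,dy=+7->D; (4,5):dx=+1,dy=+5->C
Step 2: C = 3, D = 7, total pairs = 10.
Step 3: tau = (C - D)/(n(n-1)/2) = (3 - 7)/10 = -0.400000.
Step 4: Exact two-sided p-value (enumerate n! = 120 permutations of y under H0): p = 0.483333.
Step 5: alpha = 0.1. fail to reject H0.

tau_b = -0.4000 (C=3, D=7), p = 0.483333, fail to reject H0.


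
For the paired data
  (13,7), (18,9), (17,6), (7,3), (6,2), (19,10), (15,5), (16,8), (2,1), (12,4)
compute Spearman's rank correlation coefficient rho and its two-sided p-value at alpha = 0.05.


Step 1: Rank x and y separately (midranks; no ties here).
rank(x): 13->5, 18->9, 17->8, 7->3, 6->2, 19->10, 15->6, 16->7, 2->1, 12->4
rank(y): 7->7, 9->9, 6->6, 3->3, 2->2, 10->10, 5->5, 8->8, 1->1, 4->4
Step 2: d_i = R_x(i) - R_y(i); compute d_i^2.
  (5-7)^2=4, (9-9)^2=0, (8-6)^2=4, (3-3)^2=0, (2-2)^2=0, (10-10)^2=0, (6-5)^2=1, (7-8)^2=1, (1-1)^2=0, (4-4)^2=0
sum(d^2) = 10.
Step 3: rho = 1 - 6*10 / (10*(10^2 - 1)) = 1 - 60/990 = 0.939394.
Step 4: Under H0, t = rho * sqrt((n-2)/(1-rho^2)) = 7.7500 ~ t(8).
Step 5: Two-sided p-value from the t-distribution with 8 df = 0.000055.
Step 6: alpha = 0.05. reject H0.

rho = 0.9394, p = 0.000055, reject H0 at alpha = 0.05.


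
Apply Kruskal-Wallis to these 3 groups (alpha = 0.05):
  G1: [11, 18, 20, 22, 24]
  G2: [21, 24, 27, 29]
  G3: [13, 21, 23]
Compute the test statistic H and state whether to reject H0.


Step 1: Combine all N = 12 observations and assign midranks.
sorted (value, group, rank): (11,G1,1), (13,G3,2), (18,G1,3), (20,G1,4), (21,G2,5.5), (21,G3,5.5), (22,G1,7), (23,G3,8), (24,G1,9.5), (24,G2,9.5), (27,G2,11), (29,G2,12)
Step 2: Sum ranks within each group.
R_1 = 24.5 (n_1 = 5)
R_2 = 38 (n_2 = 4)
R_3 = 15.5 (n_3 = 3)
Step 3: H = 12/(N(N+1)) * sum(R_i^2/n_i) - 3(N+1)
     = 12/(12*13) * (24.5^2/5 + 38^2/4 + 15.5^2/3) - 3*13
     = 0.076923 * 561.133 - 39
     = 4.164103.
Step 4: Ties present; correction factor C = 1 - 12/(12^3 - 12) = 0.993007. Corrected H = 4.164103 / 0.993007 = 4.193427.
Step 5: Under H0, H ~ chi^2(2); p-value = 0.122860.
Step 6: alpha = 0.05. fail to reject H0.

H = 4.1934, df = 2, p = 0.122860, fail to reject H0.


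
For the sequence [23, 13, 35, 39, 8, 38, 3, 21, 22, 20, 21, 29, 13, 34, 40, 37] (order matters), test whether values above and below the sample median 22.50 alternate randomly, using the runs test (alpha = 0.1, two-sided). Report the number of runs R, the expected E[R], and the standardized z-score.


Step 1: Compute median = 22.50; label A = above, B = below.
Labels in order: ABAABABBBBBABAAA  (n_A = 8, n_B = 8)
Step 2: Count runs R = 9.
Step 3: Under H0 (random ordering), E[R] = 2*n_A*n_B/(n_A+n_B) + 1 = 2*8*8/16 + 1 = 9.0000.
        Var[R] = 2*n_A*n_B*(2*n_A*n_B - n_A - n_B) / ((n_A+n_B)^2 * (n_A+n_B-1)) = 14336/3840 = 3.7333.
        SD[R] = 1.9322.
Step 4: R = E[R], so z = 0 with no continuity correction.
Step 5: Two-sided p-value via normal approximation = 2*(1 - Phi(|z|)) = 1.000000.
Step 6: alpha = 0.1. fail to reject H0.

R = 9, z = 0.0000, p = 1.000000, fail to reject H0.


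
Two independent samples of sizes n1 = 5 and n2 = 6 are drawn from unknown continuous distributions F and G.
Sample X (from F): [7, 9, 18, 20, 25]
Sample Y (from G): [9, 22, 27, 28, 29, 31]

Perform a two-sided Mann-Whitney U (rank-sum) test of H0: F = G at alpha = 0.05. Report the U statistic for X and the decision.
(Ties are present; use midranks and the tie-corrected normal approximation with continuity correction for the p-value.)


Step 1: Combine and sort all 11 observations; assign midranks.
sorted (value, group): (7,X), (9,X), (9,Y), (18,X), (20,X), (22,Y), (25,X), (27,Y), (28,Y), (29,Y), (31,Y)
ranks: 7->1, 9->2.5, 9->2.5, 18->4, 20->5, 22->6, 25->7, 27->8, 28->9, 29->10, 31->11
Step 2: Rank sum for X: R1 = 1 + 2.5 + 4 + 5 + 7 = 19.5.
Step 3: U_X = R1 - n1(n1+1)/2 = 19.5 - 5*6/2 = 19.5 - 15 = 4.5.
       U_Y = n1*n2 - U_X = 30 - 4.5 = 25.5.
Step 4: Ties are present, so use the tie-corrected normal approximation (with continuity correction) for the p-value.
Step 5: p-value = 0.067264; compare to alpha = 0.05. fail to reject H0.

U_X = 4.5, p = 0.067264, fail to reject H0 at alpha = 0.05.


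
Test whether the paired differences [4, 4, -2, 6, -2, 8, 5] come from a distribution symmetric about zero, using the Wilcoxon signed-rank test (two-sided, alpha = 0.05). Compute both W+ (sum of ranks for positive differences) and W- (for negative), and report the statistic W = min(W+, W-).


Step 1: Drop any zero differences (none here) and take |d_i|.
|d| = [4, 4, 2, 6, 2, 8, 5]
Step 2: Midrank |d_i| (ties get averaged ranks).
ranks: |4|->3.5, |4|->3.5, |2|->1.5, |6|->6, |2|->1.5, |8|->7, |5|->5
Step 3: Attach original signs; sum ranks with positive sign and with negative sign.
W+ = 3.5 + 3.5 + 6 + 7 + 5 = 25
W- = 1.5 + 1.5 = 3
(Check: W+ + W- = 28 should equal n(n+1)/2 = 28.)
Step 4: Test statistic W = min(W+, W-) = 3.
Step 5: Ties in |d|, so use the tie-corrected normal approximation.
        E[W] = n(n+1)/4 = 7*8/4 = 14.
        Tie groups: |d|=2 (t=2), |d|=4 (t=2); sum(t^3 - t) = 12.
        Var[W] = n(n+1)(2n+1)/24 - sum(t^3-t)/48 = 840/24 - 12/48 = 34.75.
        z = (W - E[W]) / sqrt(Var[W]) = (3 - 14) / 5.8949 = -1.8660.
        Two-sided p = 2*Phi(z) = 0.062039.
Step 6: alpha = 0.05. fail to reject H0.

W+ = 25, W- = 3, W = min = 3, p = 0.062039, fail to reject H0.


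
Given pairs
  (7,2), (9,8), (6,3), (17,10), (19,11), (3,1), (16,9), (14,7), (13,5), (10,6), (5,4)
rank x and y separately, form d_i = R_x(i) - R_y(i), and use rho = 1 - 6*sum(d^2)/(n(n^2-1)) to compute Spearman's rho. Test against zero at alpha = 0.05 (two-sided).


Step 1: Rank x and y separately (midranks; no ties here).
rank(x): 7->4, 9->5, 6->3, 17->10, 19->11, 3->1, 16->9, 14->8, 13->7, 10->6, 5->2
rank(y): 2->2, 8->8, 3->3, 10->10, 11->11, 1->1, 9->9, 7->7, 5->5, 6->6, 4->4
Step 2: d_i = R_x(i) - R_y(i); compute d_i^2.
  (4-2)^2=4, (5-8)^2=9, (3-3)^2=0, (10-10)^2=0, (11-11)^2=0, (1-1)^2=0, (9-9)^2=0, (8-7)^2=1, (7-5)^2=4, (6-6)^2=0, (2-4)^2=4
sum(d^2) = 22.
Step 3: rho = 1 - 6*22 / (11*(11^2 - 1)) = 1 - 132/1320 = 0.900000.
Step 4: Under H0, t = rho * sqrt((n-2)/(1-rho^2)) = 6.1942 ~ t(9).
Step 5: Two-sided p-value from the t-distribution with 9 df = 0.000160.
Step 6: alpha = 0.05. reject H0.

rho = 0.9000, p = 0.000160, reject H0 at alpha = 0.05.


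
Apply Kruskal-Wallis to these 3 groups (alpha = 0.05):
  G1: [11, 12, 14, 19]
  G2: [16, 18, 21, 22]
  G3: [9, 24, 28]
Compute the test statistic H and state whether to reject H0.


Step 1: Combine all N = 11 observations and assign midranks.
sorted (value, group, rank): (9,G3,1), (11,G1,2), (12,G1,3), (14,G1,4), (16,G2,5), (18,G2,6), (19,G1,7), (21,G2,8), (22,G2,9), (24,G3,10), (28,G3,11)
Step 2: Sum ranks within each group.
R_1 = 16 (n_1 = 4)
R_2 = 28 (n_2 = 4)
R_3 = 22 (n_3 = 3)
Step 3: H = 12/(N(N+1)) * sum(R_i^2/n_i) - 3(N+1)
     = 12/(11*12) * (16^2/4 + 28^2/4 + 22^2/3) - 3*12
     = 0.090909 * 421.333 - 36
     = 2.303030.
Step 4: No ties, so H is used without correction.
Step 5: Under H0, H ~ chi^2(2); p-value = 0.316157.
Step 6: alpha = 0.05. fail to reject H0.

H = 2.3030, df = 2, p = 0.316157, fail to reject H0.


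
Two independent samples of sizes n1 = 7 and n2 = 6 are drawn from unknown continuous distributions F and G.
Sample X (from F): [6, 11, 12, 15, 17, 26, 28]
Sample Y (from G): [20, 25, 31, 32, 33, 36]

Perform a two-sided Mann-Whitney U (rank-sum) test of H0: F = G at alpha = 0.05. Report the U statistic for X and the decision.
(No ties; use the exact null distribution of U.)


Step 1: Combine and sort all 13 observations; assign midranks.
sorted (value, group): (6,X), (11,X), (12,X), (15,X), (17,X), (20,Y), (25,Y), (26,X), (28,X), (31,Y), (32,Y), (33,Y), (36,Y)
ranks: 6->1, 11->2, 12->3, 15->4, 17->5, 20->6, 25->7, 26->8, 28->9, 31->10, 32->11, 33->12, 36->13
Step 2: Rank sum for X: R1 = 1 + 2 + 3 + 4 + 5 + 8 + 9 = 32.
Step 3: U_X = R1 - n1(n1+1)/2 = 32 - 7*8/2 = 32 - 28 = 4.
       U_Y = n1*n2 - U_X = 42 - 4 = 38.
Step 4: No ties, so the exact null distribution of U (based on enumerating the C(13,7) = 1716 equally likely rank assignments) gives the two-sided p-value.
Step 5: p-value = 0.013986; compare to alpha = 0.05. reject H0.

U_X = 4, p = 0.013986, reject H0 at alpha = 0.05.


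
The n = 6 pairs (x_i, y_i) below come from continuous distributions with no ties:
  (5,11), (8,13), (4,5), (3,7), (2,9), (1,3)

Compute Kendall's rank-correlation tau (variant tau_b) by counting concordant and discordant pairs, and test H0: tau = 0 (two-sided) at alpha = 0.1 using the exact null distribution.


Step 1: Enumerate the 15 unordered pairs (i,j) with i<j and classify each by sign(x_j-x_i) * sign(y_j-y_i).
  (1,2):dx=+3,dy=+2->C; (1,3):dx=-1,dy=-6->C; (1,4):dx=-2,dy=-4->C; (1,5):dx=-3,dy=-2->C
  (1,6):dx=-4,dy=-8->C; (2,3):dx=-4,dy=-8->C; (2,4):dx=-5,dy=-6->C; (2,5):dx=-6,dy=-4->C
  (2,6):dx=-7,dy=-10->C; (3,4):dx=-1,dy=+2->D; (3,5):dx=-2,dy=+4->D; (3,6):dx=-3,dy=-2->C
  (4,5):dx=-1,dy=+2->D; (4,6):dx=-2,dy=-4->C; (5,6):dx=-1,dy=-6->C
Step 2: C = 12, D = 3, total pairs = 15.
Step 3: tau = (C - D)/(n(n-1)/2) = (12 - 3)/15 = 0.600000.
Step 4: Exact two-sided p-value (enumerate n! = 720 permutations of y under H0): p = 0.136111.
Step 5: alpha = 0.1. fail to reject H0.

tau_b = 0.6000 (C=12, D=3), p = 0.136111, fail to reject H0.


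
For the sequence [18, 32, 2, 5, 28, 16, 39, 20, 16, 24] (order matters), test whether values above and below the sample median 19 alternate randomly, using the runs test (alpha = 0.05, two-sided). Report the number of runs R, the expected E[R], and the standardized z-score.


Step 1: Compute median = 19; label A = above, B = below.
Labels in order: BABBABAABA  (n_A = 5, n_B = 5)
Step 2: Count runs R = 8.
Step 3: Under H0 (random ordering), E[R] = 2*n_A*n_B/(n_A+n_B) + 1 = 2*5*5/10 + 1 = 6.0000.
        Var[R] = 2*n_A*n_B*(2*n_A*n_B - n_A - n_B) / ((n_A+n_B)^2 * (n_A+n_B-1)) = 2000/900 = 2.2222.
        SD[R] = 1.4907.
Step 4: Continuity-corrected z = (R - 0.5 - E[R]) / SD[R] = (8 - 0.5 - 6.0000) / 1.4907 = 1.0062.
Step 5: Two-sided p-value via normal approximation = 2*(1 - Phi(|z|)) = 0.314305.
Step 6: alpha = 0.05. fail to reject H0.

R = 8, z = 1.0062, p = 0.314305, fail to reject H0.


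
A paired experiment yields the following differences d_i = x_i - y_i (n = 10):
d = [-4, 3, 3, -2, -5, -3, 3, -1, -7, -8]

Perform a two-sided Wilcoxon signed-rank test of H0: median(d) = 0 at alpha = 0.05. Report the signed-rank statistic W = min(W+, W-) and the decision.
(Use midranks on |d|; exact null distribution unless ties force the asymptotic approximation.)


Step 1: Drop any zero differences (none here) and take |d_i|.
|d| = [4, 3, 3, 2, 5, 3, 3, 1, 7, 8]
Step 2: Midrank |d_i| (ties get averaged ranks).
ranks: |4|->7, |3|->4.5, |3|->4.5, |2|->2, |5|->8, |3|->4.5, |3|->4.5, |1|->1, |7|->9, |8|->10
Step 3: Attach original signs; sum ranks with positive sign and with negative sign.
W+ = 4.5 + 4.5 + 4.5 = 13.5
W- = 7 + 2 + 8 + 4.5 + 1 + 9 + 10 = 41.5
(Check: W+ + W- = 55 should equal n(n+1)/2 = 55.)
Step 4: Test statistic W = min(W+, W-) = 13.5.
Step 5: Ties in |d|, so use the tie-corrected normal approximation.
        E[W] = n(n+1)/4 = 10*11/4 = 27.5.
        Tie groups: |d|=3 (t=4); sum(t^3 - t) = 60.
        Var[W] = n(n+1)(2n+1)/24 - sum(t^3-t)/48 = 2310/24 - 60/48 = 95.
        z = (W - E[W]) / sqrt(Var[W]) = (13.5 - 27.5) / 9.7468 = -1.4364.
        Two-sided p = 2*Phi(z) = 0.150897.
Step 6: alpha = 0.05. fail to reject H0.

W+ = 13.5, W- = 41.5, W = min = 13.5, p = 0.150897, fail to reject H0.


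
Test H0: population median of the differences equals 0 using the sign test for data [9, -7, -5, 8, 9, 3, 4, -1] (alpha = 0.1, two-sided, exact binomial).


Step 1: Discard zero differences. Original n = 8; n_eff = number of nonzero differences = 8.
Nonzero differences (with sign): +9, -7, -5, +8, +9, +3, +4, -1
Step 2: Count signs: positive = 5, negative = 3.
Step 3: Under H0: P(positive) = 0.5, so the number of positives S ~ Bin(8, 0.5).
Step 4: Two-sided exact p-value = sum of Bin(8,0.5) probabilities at or below the observed probability = 0.726562.
Step 5: alpha = 0.1. fail to reject H0.

n_eff = 8, pos = 5, neg = 3, p = 0.726562, fail to reject H0.


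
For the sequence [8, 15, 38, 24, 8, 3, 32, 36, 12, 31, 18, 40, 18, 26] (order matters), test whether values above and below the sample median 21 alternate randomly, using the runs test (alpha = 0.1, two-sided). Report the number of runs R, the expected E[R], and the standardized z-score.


Step 1: Compute median = 21; label A = above, B = below.
Labels in order: BBAABBAABABABA  (n_A = 7, n_B = 7)
Step 2: Count runs R = 10.
Step 3: Under H0 (random ordering), E[R] = 2*n_A*n_B/(n_A+n_B) + 1 = 2*7*7/14 + 1 = 8.0000.
        Var[R] = 2*n_A*n_B*(2*n_A*n_B - n_A - n_B) / ((n_A+n_B)^2 * (n_A+n_B-1)) = 8232/2548 = 3.2308.
        SD[R] = 1.7974.
Step 4: Continuity-corrected z = (R - 0.5 - E[R]) / SD[R] = (10 - 0.5 - 8.0000) / 1.7974 = 0.8345.
Step 5: Two-sided p-value via normal approximation = 2*(1 - Phi(|z|)) = 0.403986.
Step 6: alpha = 0.1. fail to reject H0.

R = 10, z = 0.8345, p = 0.403986, fail to reject H0.


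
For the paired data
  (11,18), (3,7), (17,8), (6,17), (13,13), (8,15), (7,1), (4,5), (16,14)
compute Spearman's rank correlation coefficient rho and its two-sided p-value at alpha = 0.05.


Step 1: Rank x and y separately (midranks; no ties here).
rank(x): 11->6, 3->1, 17->9, 6->3, 13->7, 8->5, 7->4, 4->2, 16->8
rank(y): 18->9, 7->3, 8->4, 17->8, 13->5, 15->7, 1->1, 5->2, 14->6
Step 2: d_i = R_x(i) - R_y(i); compute d_i^2.
  (6-9)^2=9, (1-3)^2=4, (9-4)^2=25, (3-8)^2=25, (7-5)^2=4, (5-7)^2=4, (4-1)^2=9, (2-2)^2=0, (8-6)^2=4
sum(d^2) = 84.
Step 3: rho = 1 - 6*84 / (9*(9^2 - 1)) = 1 - 504/720 = 0.300000.
Step 4: Under H0, t = rho * sqrt((n-2)/(1-rho^2)) = 0.8321 ~ t(7).
Step 5: Two-sided p-value from the t-distribution with 7 df = 0.432845.
Step 6: alpha = 0.05. fail to reject H0.

rho = 0.3000, p = 0.432845, fail to reject H0 at alpha = 0.05.


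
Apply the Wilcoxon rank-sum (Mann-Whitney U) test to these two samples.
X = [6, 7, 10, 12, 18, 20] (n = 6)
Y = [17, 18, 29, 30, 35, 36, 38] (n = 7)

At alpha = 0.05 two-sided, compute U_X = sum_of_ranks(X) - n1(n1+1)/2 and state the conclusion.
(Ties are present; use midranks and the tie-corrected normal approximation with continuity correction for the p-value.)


Step 1: Combine and sort all 13 observations; assign midranks.
sorted (value, group): (6,X), (7,X), (10,X), (12,X), (17,Y), (18,X), (18,Y), (20,X), (29,Y), (30,Y), (35,Y), (36,Y), (38,Y)
ranks: 6->1, 7->2, 10->3, 12->4, 17->5, 18->6.5, 18->6.5, 20->8, 29->9, 30->10, 35->11, 36->12, 38->13
Step 2: Rank sum for X: R1 = 1 + 2 + 3 + 4 + 6.5 + 8 = 24.5.
Step 3: U_X = R1 - n1(n1+1)/2 = 24.5 - 6*7/2 = 24.5 - 21 = 3.5.
       U_Y = n1*n2 - U_X = 42 - 3.5 = 38.5.
Step 4: Ties are present, so use the tie-corrected normal approximation (with continuity correction) for the p-value.
Step 5: p-value = 0.015019; compare to alpha = 0.05. reject H0.

U_X = 3.5, p = 0.015019, reject H0 at alpha = 0.05.


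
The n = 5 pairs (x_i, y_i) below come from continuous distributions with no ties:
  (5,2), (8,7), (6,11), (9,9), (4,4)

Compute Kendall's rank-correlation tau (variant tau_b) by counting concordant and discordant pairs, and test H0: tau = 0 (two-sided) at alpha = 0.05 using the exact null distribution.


Step 1: Enumerate the 10 unordered pairs (i,j) with i<j and classify each by sign(x_j-x_i) * sign(y_j-y_i).
  (1,2):dx=+3,dy=+5->C; (1,3):dx=+1,dy=+9->C; (1,4):dx=+4,dy=+7->C; (1,5):dx=-1,dy=+2->D
  (2,3):dx=-2,dy=+4->D; (2,4):dx=+1,dy=+2->C; (2,5):dx=-4,dy=-3->C; (3,4):dx=+3,dy=-2->D
  (3,5):dx=-2,dy=-7->C; (4,5):dx=-5,dy=-5->C
Step 2: C = 7, D = 3, total pairs = 10.
Step 3: tau = (C - D)/(n(n-1)/2) = (7 - 3)/10 = 0.400000.
Step 4: Exact two-sided p-value (enumerate n! = 120 permutations of y under H0): p = 0.483333.
Step 5: alpha = 0.05. fail to reject H0.

tau_b = 0.4000 (C=7, D=3), p = 0.483333, fail to reject H0.


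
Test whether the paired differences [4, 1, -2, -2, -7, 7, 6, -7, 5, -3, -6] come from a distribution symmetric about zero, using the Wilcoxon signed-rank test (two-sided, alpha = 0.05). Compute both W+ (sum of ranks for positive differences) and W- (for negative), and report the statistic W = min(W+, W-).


Step 1: Drop any zero differences (none here) and take |d_i|.
|d| = [4, 1, 2, 2, 7, 7, 6, 7, 5, 3, 6]
Step 2: Midrank |d_i| (ties get averaged ranks).
ranks: |4|->5, |1|->1, |2|->2.5, |2|->2.5, |7|->10, |7|->10, |6|->7.5, |7|->10, |5|->6, |3|->4, |6|->7.5
Step 3: Attach original signs; sum ranks with positive sign and with negative sign.
W+ = 5 + 1 + 10 + 7.5 + 6 = 29.5
W- = 2.5 + 2.5 + 10 + 10 + 4 + 7.5 = 36.5
(Check: W+ + W- = 66 should equal n(n+1)/2 = 66.)
Step 4: Test statistic W = min(W+, W-) = 29.5.
Step 5: Ties in |d|, so use the tie-corrected normal approximation.
        E[W] = n(n+1)/4 = 11*12/4 = 33.
        Tie groups: |d|=2 (t=2), |d|=6 (t=2), |d|=7 (t=3); sum(t^3 - t) = 36.
        Var[W] = n(n+1)(2n+1)/24 - sum(t^3-t)/48 = 3036/24 - 36/48 = 125.75.
        z = (W - E[W]) / sqrt(Var[W]) = (29.5 - 33) / 11.2138 = -0.3121.
        Two-sided p = 2*Phi(z) = 0.754953.
Step 6: alpha = 0.05. fail to reject H0.

W+ = 29.5, W- = 36.5, W = min = 29.5, p = 0.754953, fail to reject H0.


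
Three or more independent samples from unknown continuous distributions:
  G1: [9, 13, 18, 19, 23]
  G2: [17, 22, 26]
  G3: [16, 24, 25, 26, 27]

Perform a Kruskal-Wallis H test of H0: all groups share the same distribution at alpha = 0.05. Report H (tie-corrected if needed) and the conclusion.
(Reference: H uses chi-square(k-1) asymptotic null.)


Step 1: Combine all N = 13 observations and assign midranks.
sorted (value, group, rank): (9,G1,1), (13,G1,2), (16,G3,3), (17,G2,4), (18,G1,5), (19,G1,6), (22,G2,7), (23,G1,8), (24,G3,9), (25,G3,10), (26,G2,11.5), (26,G3,11.5), (27,G3,13)
Step 2: Sum ranks within each group.
R_1 = 22 (n_1 = 5)
R_2 = 22.5 (n_2 = 3)
R_3 = 46.5 (n_3 = 5)
Step 3: H = 12/(N(N+1)) * sum(R_i^2/n_i) - 3(N+1)
     = 12/(13*14) * (22^2/5 + 22.5^2/3 + 46.5^2/5) - 3*14
     = 0.065934 * 698 - 42
     = 4.021978.
Step 4: Ties present; correction factor C = 1 - 6/(13^3 - 13) = 0.997253. Corrected H = 4.021978 / 0.997253 = 4.033058.
Step 5: Under H0, H ~ chi^2(2); p-value = 0.133117.
Step 6: alpha = 0.05. fail to reject H0.

H = 4.0331, df = 2, p = 0.133117, fail to reject H0.


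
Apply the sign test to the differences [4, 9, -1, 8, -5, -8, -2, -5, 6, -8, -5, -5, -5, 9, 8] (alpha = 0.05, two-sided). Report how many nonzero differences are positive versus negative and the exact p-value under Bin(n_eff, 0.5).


Step 1: Discard zero differences. Original n = 15; n_eff = number of nonzero differences = 15.
Nonzero differences (with sign): +4, +9, -1, +8, -5, -8, -2, -5, +6, -8, -5, -5, -5, +9, +8
Step 2: Count signs: positive = 6, negative = 9.
Step 3: Under H0: P(positive) = 0.5, so the number of positives S ~ Bin(15, 0.5).
Step 4: Two-sided exact p-value = sum of Bin(15,0.5) probabilities at or below the observed probability = 0.607239.
Step 5: alpha = 0.05. fail to reject H0.

n_eff = 15, pos = 6, neg = 9, p = 0.607239, fail to reject H0.


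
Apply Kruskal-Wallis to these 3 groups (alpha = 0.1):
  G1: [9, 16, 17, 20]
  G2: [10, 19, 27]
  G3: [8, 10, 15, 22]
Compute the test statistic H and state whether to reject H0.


Step 1: Combine all N = 11 observations and assign midranks.
sorted (value, group, rank): (8,G3,1), (9,G1,2), (10,G2,3.5), (10,G3,3.5), (15,G3,5), (16,G1,6), (17,G1,7), (19,G2,8), (20,G1,9), (22,G3,10), (27,G2,11)
Step 2: Sum ranks within each group.
R_1 = 24 (n_1 = 4)
R_2 = 22.5 (n_2 = 3)
R_3 = 19.5 (n_3 = 4)
Step 3: H = 12/(N(N+1)) * sum(R_i^2/n_i) - 3(N+1)
     = 12/(11*12) * (24^2/4 + 22.5^2/3 + 19.5^2/4) - 3*12
     = 0.090909 * 407.812 - 36
     = 1.073864.
Step 4: Ties present; correction factor C = 1 - 6/(11^3 - 11) = 0.995455. Corrected H = 1.073864 / 0.995455 = 1.078767.
Step 5: Under H0, H ~ chi^2(2); p-value = 0.583108.
Step 6: alpha = 0.1. fail to reject H0.

H = 1.0788, df = 2, p = 0.583108, fail to reject H0.


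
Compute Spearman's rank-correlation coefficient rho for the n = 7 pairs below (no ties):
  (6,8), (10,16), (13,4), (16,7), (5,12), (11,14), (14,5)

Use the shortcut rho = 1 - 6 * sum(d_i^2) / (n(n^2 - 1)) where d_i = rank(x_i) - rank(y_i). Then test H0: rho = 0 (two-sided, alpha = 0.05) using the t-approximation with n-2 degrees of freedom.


Step 1: Rank x and y separately (midranks; no ties here).
rank(x): 6->2, 10->3, 13->5, 16->7, 5->1, 11->4, 14->6
rank(y): 8->4, 16->7, 4->1, 7->3, 12->5, 14->6, 5->2
Step 2: d_i = R_x(i) - R_y(i); compute d_i^2.
  (2-4)^2=4, (3-7)^2=16, (5-1)^2=16, (7-3)^2=16, (1-5)^2=16, (4-6)^2=4, (6-2)^2=16
sum(d^2) = 88.
Step 3: rho = 1 - 6*88 / (7*(7^2 - 1)) = 1 - 528/336 = -0.571429.
Step 4: Under H0, t = rho * sqrt((n-2)/(1-rho^2)) = -1.5570 ~ t(5).
Step 5: Two-sided p-value from the t-distribution with 5 df = 0.180202.
Step 6: alpha = 0.05. fail to reject H0.

rho = -0.5714, p = 0.180202, fail to reject H0 at alpha = 0.05.


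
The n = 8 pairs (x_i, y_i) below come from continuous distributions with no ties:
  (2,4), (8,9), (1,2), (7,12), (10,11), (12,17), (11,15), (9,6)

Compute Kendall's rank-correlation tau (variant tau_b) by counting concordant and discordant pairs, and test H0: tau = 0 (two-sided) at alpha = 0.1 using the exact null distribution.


Step 1: Enumerate the 28 unordered pairs (i,j) with i<j and classify each by sign(x_j-x_i) * sign(y_j-y_i).
  (1,2):dx=+6,dy=+5->C; (1,3):dx=-1,dy=-2->C; (1,4):dx=+5,dy=+8->C; (1,5):dx=+8,dy=+7->C
  (1,6):dx=+10,dy=+13->C; (1,7):dx=+9,dy=+11->C; (1,8):dx=+7,dy=+2->C; (2,3):dx=-7,dy=-7->C
  (2,4):dx=-1,dy=+3->D; (2,5):dx=+2,dy=+2->C; (2,6):dx=+4,dy=+8->C; (2,7):dx=+3,dy=+6->C
  (2,8):dx=+1,dy=-3->D; (3,4):dx=+6,dy=+10->C; (3,5):dx=+9,dy=+9->C; (3,6):dx=+11,dy=+15->C
  (3,7):dx=+10,dy=+13->C; (3,8):dx=+8,dy=+4->C; (4,5):dx=+3,dy=-1->D; (4,6):dx=+5,dy=+5->C
  (4,7):dx=+4,dy=+3->C; (4,8):dx=+2,dy=-6->D; (5,6):dx=+2,dy=+6->C; (5,7):dx=+1,dy=+4->C
  (5,8):dx=-1,dy=-5->C; (6,7):dx=-1,dy=-2->C; (6,8):dx=-3,dy=-11->C; (7,8):dx=-2,dy=-9->C
Step 2: C = 24, D = 4, total pairs = 28.
Step 3: tau = (C - D)/(n(n-1)/2) = (24 - 4)/28 = 0.714286.
Step 4: Exact two-sided p-value (enumerate n! = 40320 permutations of y under H0): p = 0.014137.
Step 5: alpha = 0.1. reject H0.

tau_b = 0.7143 (C=24, D=4), p = 0.014137, reject H0.


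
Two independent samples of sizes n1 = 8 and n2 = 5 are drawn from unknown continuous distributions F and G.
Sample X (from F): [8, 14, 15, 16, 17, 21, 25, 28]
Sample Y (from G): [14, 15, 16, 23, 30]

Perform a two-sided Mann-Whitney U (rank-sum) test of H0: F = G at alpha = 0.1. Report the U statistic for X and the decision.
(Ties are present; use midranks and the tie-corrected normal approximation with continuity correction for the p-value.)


Step 1: Combine and sort all 13 observations; assign midranks.
sorted (value, group): (8,X), (14,X), (14,Y), (15,X), (15,Y), (16,X), (16,Y), (17,X), (21,X), (23,Y), (25,X), (28,X), (30,Y)
ranks: 8->1, 14->2.5, 14->2.5, 15->4.5, 15->4.5, 16->6.5, 16->6.5, 17->8, 21->9, 23->10, 25->11, 28->12, 30->13
Step 2: Rank sum for X: R1 = 1 + 2.5 + 4.5 + 6.5 + 8 + 9 + 11 + 12 = 54.5.
Step 3: U_X = R1 - n1(n1+1)/2 = 54.5 - 8*9/2 = 54.5 - 36 = 18.5.
       U_Y = n1*n2 - U_X = 40 - 18.5 = 21.5.
Step 4: Ties are present, so use the tie-corrected normal approximation (with continuity correction) for the p-value.
Step 5: p-value = 0.883138; compare to alpha = 0.1. fail to reject H0.

U_X = 18.5, p = 0.883138, fail to reject H0 at alpha = 0.1.


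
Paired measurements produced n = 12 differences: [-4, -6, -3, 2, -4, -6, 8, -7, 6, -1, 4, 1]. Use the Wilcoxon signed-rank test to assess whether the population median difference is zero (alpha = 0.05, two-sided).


Step 1: Drop any zero differences (none here) and take |d_i|.
|d| = [4, 6, 3, 2, 4, 6, 8, 7, 6, 1, 4, 1]
Step 2: Midrank |d_i| (ties get averaged ranks).
ranks: |4|->6, |6|->9, |3|->4, |2|->3, |4|->6, |6|->9, |8|->12, |7|->11, |6|->9, |1|->1.5, |4|->6, |1|->1.5
Step 3: Attach original signs; sum ranks with positive sign and with negative sign.
W+ = 3 + 12 + 9 + 6 + 1.5 = 31.5
W- = 6 + 9 + 4 + 6 + 9 + 11 + 1.5 = 46.5
(Check: W+ + W- = 78 should equal n(n+1)/2 = 78.)
Step 4: Test statistic W = min(W+, W-) = 31.5.
Step 5: Ties in |d|, so use the tie-corrected normal approximation.
        E[W] = n(n+1)/4 = 12*13/4 = 39.
        Tie groups: |d|=1 (t=2), |d|=4 (t=3), |d|=6 (t=3); sum(t^3 - t) = 54.
        Var[W] = n(n+1)(2n+1)/24 - sum(t^3-t)/48 = 3900/24 - 54/48 = 161.375.
        z = (W - E[W]) / sqrt(Var[W]) = (31.5 - 39) / 12.7033 = -0.5904.
        Two-sided p = 2*Phi(z) = 0.554925.
Step 6: alpha = 0.05. fail to reject H0.

W+ = 31.5, W- = 46.5, W = min = 31.5, p = 0.554925, fail to reject H0.


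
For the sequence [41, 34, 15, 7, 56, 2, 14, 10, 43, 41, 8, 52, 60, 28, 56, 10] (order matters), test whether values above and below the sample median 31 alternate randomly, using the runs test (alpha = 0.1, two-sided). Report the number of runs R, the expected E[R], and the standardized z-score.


Step 1: Compute median = 31; label A = above, B = below.
Labels in order: AABBABBBAABAABAB  (n_A = 8, n_B = 8)
Step 2: Count runs R = 10.
Step 3: Under H0 (random ordering), E[R] = 2*n_A*n_B/(n_A+n_B) + 1 = 2*8*8/16 + 1 = 9.0000.
        Var[R] = 2*n_A*n_B*(2*n_A*n_B - n_A - n_B) / ((n_A+n_B)^2 * (n_A+n_B-1)) = 14336/3840 = 3.7333.
        SD[R] = 1.9322.
Step 4: Continuity-corrected z = (R - 0.5 - E[R]) / SD[R] = (10 - 0.5 - 9.0000) / 1.9322 = 0.2588.
Step 5: Two-sided p-value via normal approximation = 2*(1 - Phi(|z|)) = 0.795809.
Step 6: alpha = 0.1. fail to reject H0.

R = 10, z = 0.2588, p = 0.795809, fail to reject H0.


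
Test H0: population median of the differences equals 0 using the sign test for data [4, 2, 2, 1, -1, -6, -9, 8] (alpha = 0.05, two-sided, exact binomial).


Step 1: Discard zero differences. Original n = 8; n_eff = number of nonzero differences = 8.
Nonzero differences (with sign): +4, +2, +2, +1, -1, -6, -9, +8
Step 2: Count signs: positive = 5, negative = 3.
Step 3: Under H0: P(positive) = 0.5, so the number of positives S ~ Bin(8, 0.5).
Step 4: Two-sided exact p-value = sum of Bin(8,0.5) probabilities at or below the observed probability = 0.726562.
Step 5: alpha = 0.05. fail to reject H0.

n_eff = 8, pos = 5, neg = 3, p = 0.726562, fail to reject H0.


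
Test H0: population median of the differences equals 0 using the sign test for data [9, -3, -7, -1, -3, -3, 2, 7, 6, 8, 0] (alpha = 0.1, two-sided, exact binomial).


Step 1: Discard zero differences. Original n = 11; n_eff = number of nonzero differences = 10.
Nonzero differences (with sign): +9, -3, -7, -1, -3, -3, +2, +7, +6, +8
Step 2: Count signs: positive = 5, negative = 5.
Step 3: Under H0: P(positive) = 0.5, so the number of positives S ~ Bin(10, 0.5).
Step 4: Two-sided exact p-value = sum of Bin(10,0.5) probabilities at or below the observed probability = 1.000000.
Step 5: alpha = 0.1. fail to reject H0.

n_eff = 10, pos = 5, neg = 5, p = 1.000000, fail to reject H0.


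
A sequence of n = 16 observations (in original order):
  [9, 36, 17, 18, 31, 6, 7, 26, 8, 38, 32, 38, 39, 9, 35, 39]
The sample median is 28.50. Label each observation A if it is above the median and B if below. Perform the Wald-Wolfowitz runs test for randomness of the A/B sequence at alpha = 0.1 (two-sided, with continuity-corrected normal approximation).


Step 1: Compute median = 28.50; label A = above, B = below.
Labels in order: BABBABBBBAAAABAA  (n_A = 8, n_B = 8)
Step 2: Count runs R = 8.
Step 3: Under H0 (random ordering), E[R] = 2*n_A*n_B/(n_A+n_B) + 1 = 2*8*8/16 + 1 = 9.0000.
        Var[R] = 2*n_A*n_B*(2*n_A*n_B - n_A - n_B) / ((n_A+n_B)^2 * (n_A+n_B-1)) = 14336/3840 = 3.7333.
        SD[R] = 1.9322.
Step 4: Continuity-corrected z = (R + 0.5 - E[R]) / SD[R] = (8 + 0.5 - 9.0000) / 1.9322 = -0.2588.
Step 5: Two-sided p-value via normal approximation = 2*(1 - Phi(|z|)) = 0.795809.
Step 6: alpha = 0.1. fail to reject H0.

R = 8, z = -0.2588, p = 0.795809, fail to reject H0.


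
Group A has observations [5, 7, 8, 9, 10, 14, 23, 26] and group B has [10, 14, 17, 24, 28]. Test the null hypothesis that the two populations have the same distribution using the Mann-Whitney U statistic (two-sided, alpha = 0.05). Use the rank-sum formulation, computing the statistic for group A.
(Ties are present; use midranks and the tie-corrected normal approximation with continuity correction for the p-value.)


Step 1: Combine and sort all 13 observations; assign midranks.
sorted (value, group): (5,X), (7,X), (8,X), (9,X), (10,X), (10,Y), (14,X), (14,Y), (17,Y), (23,X), (24,Y), (26,X), (28,Y)
ranks: 5->1, 7->2, 8->3, 9->4, 10->5.5, 10->5.5, 14->7.5, 14->7.5, 17->9, 23->10, 24->11, 26->12, 28->13
Step 2: Rank sum for X: R1 = 1 + 2 + 3 + 4 + 5.5 + 7.5 + 10 + 12 = 45.
Step 3: U_X = R1 - n1(n1+1)/2 = 45 - 8*9/2 = 45 - 36 = 9.
       U_Y = n1*n2 - U_X = 40 - 9 = 31.
Step 4: Ties are present, so use the tie-corrected normal approximation (with continuity correction) for the p-value.
Step 5: p-value = 0.123248; compare to alpha = 0.05. fail to reject H0.

U_X = 9, p = 0.123248, fail to reject H0 at alpha = 0.05.
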